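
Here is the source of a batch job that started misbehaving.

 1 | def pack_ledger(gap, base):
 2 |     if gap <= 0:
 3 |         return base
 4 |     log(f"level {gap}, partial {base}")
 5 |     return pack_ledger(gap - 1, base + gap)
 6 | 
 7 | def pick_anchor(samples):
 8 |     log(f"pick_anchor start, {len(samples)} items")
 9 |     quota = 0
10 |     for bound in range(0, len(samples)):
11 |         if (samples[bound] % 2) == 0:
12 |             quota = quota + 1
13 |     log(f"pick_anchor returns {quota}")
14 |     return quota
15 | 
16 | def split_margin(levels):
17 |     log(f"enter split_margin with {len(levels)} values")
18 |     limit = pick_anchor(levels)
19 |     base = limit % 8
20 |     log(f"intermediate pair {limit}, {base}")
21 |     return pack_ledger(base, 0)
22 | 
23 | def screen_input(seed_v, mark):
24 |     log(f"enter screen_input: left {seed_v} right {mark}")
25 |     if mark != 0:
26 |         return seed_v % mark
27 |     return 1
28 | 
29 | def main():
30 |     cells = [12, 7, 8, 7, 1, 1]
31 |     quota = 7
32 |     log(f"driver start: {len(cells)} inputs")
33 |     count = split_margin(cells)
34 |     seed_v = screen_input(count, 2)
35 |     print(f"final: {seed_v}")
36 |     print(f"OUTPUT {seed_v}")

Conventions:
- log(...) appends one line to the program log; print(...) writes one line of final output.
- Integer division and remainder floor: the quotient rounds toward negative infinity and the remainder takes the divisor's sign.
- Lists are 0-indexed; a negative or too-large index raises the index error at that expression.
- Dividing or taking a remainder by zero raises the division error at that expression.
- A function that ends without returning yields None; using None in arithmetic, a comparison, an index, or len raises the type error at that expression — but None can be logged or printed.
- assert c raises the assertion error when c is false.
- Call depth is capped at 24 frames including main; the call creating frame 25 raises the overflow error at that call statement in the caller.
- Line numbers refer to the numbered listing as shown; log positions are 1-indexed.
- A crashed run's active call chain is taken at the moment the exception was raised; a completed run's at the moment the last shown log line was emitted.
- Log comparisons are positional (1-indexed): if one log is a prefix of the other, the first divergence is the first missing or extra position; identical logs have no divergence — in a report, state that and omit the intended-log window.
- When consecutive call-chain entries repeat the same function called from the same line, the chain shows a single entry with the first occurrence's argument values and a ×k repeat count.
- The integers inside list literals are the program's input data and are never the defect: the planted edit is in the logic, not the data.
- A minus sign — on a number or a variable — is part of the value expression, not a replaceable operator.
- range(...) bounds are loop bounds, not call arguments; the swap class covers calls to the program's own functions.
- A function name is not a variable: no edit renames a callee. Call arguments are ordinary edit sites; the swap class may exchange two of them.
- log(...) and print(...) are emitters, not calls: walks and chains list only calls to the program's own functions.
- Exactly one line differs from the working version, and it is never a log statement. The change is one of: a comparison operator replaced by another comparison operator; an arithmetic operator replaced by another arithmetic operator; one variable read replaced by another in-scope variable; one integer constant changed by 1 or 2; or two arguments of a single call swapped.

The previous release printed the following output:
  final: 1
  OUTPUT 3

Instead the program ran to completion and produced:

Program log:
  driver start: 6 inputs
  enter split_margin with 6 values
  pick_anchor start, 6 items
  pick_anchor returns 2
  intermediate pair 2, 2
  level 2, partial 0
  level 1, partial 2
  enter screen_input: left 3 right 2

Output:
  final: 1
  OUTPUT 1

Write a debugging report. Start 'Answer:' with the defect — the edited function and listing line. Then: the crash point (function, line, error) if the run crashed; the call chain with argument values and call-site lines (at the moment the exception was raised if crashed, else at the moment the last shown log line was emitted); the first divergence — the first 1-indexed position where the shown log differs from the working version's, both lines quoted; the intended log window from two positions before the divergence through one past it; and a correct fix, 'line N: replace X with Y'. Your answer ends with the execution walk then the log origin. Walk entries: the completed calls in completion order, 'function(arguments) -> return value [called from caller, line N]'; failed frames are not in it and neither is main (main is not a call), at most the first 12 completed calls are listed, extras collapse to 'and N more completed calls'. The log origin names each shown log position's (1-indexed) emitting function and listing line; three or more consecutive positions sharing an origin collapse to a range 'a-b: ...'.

Answer: the defect is in main at line 36.
Key observation: Log streams are identical — the defect surfaces only in the printed output.
Call chain: main -> screen_input(3, 2) (called at line 34).
First divergence: there is none — every log position agrees.
Execution walk:
  pick_anchor([12, 7, 8, 7, 1, 1]) -> 2  [called from split_margin, line 18]
  pack_ledger(0, 3) -> 3  [called from pack_ledger, line 5]
  pack_ledger(1, 2) -> 3  [called from pack_ledger, line 5]
  pack_ledger(2, 0) -> 3  [called from split_margin, line 21]
  split_margin([12, 7, 8, 7, 1, 1]) -> 3  [called from main, line 33]
  screen_input(3, 2) -> 1  [called from main, line 34]
Log line origins:
  1: emitted by main (line 32)
  2: emitted by split_margin (line 17)
  3: emitted by pick_anchor (line 8)
  4: emitted by pick_anchor (line 13)
  5: emitted by split_margin (line 20)
  6: emitted by pack_ledger (line 4)
  7: emitted by pack_ledger (line 4)
  8: emitted by screen_input (line 24)
A correct fix: line 36: replace `seed_v` with `count`.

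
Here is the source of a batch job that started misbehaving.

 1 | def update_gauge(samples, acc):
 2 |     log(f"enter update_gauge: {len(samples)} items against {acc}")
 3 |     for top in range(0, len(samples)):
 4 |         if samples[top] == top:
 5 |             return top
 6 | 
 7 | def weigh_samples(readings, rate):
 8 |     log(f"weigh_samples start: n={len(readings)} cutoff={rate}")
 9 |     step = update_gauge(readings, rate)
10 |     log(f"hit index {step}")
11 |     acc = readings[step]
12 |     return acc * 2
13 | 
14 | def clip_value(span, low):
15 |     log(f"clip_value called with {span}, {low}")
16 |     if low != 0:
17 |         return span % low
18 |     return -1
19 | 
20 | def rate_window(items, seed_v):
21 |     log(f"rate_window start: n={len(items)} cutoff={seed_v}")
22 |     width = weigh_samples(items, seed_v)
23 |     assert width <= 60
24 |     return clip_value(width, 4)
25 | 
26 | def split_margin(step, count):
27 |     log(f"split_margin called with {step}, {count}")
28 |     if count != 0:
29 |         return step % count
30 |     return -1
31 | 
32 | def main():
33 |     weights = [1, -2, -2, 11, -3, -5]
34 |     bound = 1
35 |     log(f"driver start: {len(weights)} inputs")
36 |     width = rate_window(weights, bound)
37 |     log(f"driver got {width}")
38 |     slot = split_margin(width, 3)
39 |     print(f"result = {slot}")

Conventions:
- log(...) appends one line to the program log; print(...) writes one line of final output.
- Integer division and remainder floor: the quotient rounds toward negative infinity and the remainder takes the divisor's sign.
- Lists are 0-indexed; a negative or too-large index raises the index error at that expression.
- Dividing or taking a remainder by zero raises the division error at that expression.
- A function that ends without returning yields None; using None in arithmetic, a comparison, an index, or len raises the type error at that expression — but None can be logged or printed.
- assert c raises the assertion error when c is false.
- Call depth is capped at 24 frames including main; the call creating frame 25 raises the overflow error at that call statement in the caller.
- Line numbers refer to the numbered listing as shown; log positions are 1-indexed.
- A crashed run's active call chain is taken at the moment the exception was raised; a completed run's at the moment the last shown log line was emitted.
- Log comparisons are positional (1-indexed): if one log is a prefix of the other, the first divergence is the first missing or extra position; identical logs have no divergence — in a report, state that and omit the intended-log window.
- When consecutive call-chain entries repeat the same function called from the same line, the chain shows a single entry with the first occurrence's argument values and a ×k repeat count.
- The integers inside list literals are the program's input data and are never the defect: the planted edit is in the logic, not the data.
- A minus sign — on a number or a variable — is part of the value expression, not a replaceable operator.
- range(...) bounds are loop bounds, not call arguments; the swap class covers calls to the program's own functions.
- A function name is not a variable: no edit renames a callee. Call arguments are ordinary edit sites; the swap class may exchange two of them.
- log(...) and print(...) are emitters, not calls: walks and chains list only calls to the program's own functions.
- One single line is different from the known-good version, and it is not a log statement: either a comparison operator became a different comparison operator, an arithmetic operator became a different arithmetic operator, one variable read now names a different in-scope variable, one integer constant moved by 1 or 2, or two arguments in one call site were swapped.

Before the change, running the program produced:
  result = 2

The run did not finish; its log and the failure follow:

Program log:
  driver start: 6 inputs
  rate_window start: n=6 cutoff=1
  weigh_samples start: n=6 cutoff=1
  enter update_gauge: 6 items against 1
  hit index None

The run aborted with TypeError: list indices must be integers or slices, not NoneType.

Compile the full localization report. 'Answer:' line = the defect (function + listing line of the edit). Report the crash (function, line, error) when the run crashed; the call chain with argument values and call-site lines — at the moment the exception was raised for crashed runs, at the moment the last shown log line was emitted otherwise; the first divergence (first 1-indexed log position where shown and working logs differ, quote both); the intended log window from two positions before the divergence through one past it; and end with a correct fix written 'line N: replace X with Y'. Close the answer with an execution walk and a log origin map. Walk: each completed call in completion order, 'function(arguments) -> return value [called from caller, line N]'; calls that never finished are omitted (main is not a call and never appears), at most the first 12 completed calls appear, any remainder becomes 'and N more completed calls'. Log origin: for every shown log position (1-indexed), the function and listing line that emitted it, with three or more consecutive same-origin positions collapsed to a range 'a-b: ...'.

Answer: the defect is in update_gauge at line 4.
The tell: The earliest visible damage is log position 5 — 'hit index None' rather than the intended 'hit index 0'.
Crash: weigh_samples, line 11, TypeError.
Call chain: main -> rate_window([1, -2, -2, 11, -3, -5], 1) (called at line 36) -> weigh_samples([1, -2, -2, 11, -3, -5], 1) (called at line 22).
First divergence: position 5 — the shown line 'hit index None' should read 'hit index 0'.
Intended log window:
  3: weigh_samples start: n=6 cutoff=1
  4: enter update_gauge: 6 items against 1
  5: hit index 0
  6: clip_value called with 2, 4
Execution walk:
  update_gauge([1, -2, -2, 11, -3, -5], 1) -> None  [called from weigh_samples, line 9]
Origin of each log line:
  1: logged in main at line 35
  2: logged in rate_window at line 21
  3: logged in weigh_samples at line 8
  4: logged in update_gauge at line 2
  5: logged in weigh_samples at line 10
A correct fix: line 4: replace `samples[top] == top` with `samples[top] == acc`.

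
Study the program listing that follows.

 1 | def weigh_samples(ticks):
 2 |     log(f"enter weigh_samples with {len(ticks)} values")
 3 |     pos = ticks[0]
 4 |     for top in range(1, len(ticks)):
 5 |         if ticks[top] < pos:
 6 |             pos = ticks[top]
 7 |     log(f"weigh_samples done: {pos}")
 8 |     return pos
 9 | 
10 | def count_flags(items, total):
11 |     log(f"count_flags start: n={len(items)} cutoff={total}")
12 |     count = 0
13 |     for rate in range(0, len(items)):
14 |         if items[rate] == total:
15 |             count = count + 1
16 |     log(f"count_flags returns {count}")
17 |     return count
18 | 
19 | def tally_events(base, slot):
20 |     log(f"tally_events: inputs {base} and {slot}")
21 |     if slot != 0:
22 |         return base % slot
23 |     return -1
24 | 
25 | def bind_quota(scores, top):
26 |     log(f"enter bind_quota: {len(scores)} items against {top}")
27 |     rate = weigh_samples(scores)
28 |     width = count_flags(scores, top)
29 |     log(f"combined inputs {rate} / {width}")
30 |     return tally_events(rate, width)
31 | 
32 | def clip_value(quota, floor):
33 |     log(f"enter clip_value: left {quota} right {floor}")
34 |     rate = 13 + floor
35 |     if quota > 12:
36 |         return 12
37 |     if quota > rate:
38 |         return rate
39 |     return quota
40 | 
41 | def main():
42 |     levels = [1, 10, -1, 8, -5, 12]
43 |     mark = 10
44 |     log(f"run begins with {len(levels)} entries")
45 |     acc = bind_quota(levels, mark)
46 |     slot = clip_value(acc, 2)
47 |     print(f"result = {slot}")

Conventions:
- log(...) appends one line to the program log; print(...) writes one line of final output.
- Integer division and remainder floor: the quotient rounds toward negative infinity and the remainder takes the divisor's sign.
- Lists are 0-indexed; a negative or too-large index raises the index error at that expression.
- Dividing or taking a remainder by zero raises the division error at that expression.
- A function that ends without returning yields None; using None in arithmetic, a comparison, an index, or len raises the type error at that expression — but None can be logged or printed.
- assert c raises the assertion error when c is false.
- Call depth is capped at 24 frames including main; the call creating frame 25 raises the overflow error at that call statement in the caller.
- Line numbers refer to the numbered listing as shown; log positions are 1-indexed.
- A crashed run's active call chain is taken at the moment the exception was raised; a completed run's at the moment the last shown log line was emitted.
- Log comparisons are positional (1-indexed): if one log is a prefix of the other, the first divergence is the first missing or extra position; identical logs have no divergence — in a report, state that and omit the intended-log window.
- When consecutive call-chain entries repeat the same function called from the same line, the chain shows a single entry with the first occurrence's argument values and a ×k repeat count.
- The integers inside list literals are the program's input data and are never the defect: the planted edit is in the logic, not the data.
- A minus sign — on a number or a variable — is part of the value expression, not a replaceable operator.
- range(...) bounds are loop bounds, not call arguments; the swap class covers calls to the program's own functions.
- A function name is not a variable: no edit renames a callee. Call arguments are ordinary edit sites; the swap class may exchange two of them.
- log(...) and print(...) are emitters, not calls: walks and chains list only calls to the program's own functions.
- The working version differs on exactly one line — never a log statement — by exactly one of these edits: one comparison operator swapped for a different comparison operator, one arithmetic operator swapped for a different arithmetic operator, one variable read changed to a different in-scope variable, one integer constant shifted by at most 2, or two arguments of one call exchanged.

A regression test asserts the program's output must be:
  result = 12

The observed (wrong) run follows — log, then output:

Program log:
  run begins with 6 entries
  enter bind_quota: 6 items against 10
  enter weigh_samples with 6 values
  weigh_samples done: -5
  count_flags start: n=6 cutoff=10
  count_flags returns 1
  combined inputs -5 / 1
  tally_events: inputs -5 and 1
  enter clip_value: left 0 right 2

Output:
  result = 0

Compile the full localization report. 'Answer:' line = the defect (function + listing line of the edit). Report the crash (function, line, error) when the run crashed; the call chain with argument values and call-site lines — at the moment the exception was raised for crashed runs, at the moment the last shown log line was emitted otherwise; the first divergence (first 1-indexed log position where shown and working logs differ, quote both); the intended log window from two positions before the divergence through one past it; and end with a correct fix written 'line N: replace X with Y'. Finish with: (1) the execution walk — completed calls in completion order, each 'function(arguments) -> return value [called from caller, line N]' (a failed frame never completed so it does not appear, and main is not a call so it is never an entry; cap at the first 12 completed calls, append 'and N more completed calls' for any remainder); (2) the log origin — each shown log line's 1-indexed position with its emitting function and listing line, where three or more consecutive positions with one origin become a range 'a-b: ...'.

Answer: the defect is in clip_value at line 35.
The tell: No log line changed; the fault shows up purely in the output.
Call chain: main -> clip_value(0, 2) (called at line 46).
First divergence: there is none — every log position agrees.
Execution walk:
  weigh_samples([1, 10, -1, 8, -5, 12]) -> -5  [called from bind_quota, line 27]
  count_flags([1, 10, -1, 8, -5, 12], 10) -> 1  [called from bind_quota, line 28]
  tally_events(-5, 1) -> 0  [called from bind_quota, line 30]
  bind_quota([1, 10, -1, 8, -5, 12], 10) -> 0  [called from main, line 45]
  clip_value(0, 2) -> 0  [called from main, line 46]
Log line origins:
  1: emitted by main (line 44)
  2: emitted by bind_quota (line 26)
  3: emitted by weigh_samples (line 2)
  4: emitted by weigh_samples (line 7)
  5: emitted by count_flags (line 11)
  6: emitted by count_flags (line 16)
  7: emitted by bind_quota (line 29)
  8: emitted by tally_events (line 20)
  9: emitted by clip_value (line 33)
A correct fix: line 35: replace `>` with `<`.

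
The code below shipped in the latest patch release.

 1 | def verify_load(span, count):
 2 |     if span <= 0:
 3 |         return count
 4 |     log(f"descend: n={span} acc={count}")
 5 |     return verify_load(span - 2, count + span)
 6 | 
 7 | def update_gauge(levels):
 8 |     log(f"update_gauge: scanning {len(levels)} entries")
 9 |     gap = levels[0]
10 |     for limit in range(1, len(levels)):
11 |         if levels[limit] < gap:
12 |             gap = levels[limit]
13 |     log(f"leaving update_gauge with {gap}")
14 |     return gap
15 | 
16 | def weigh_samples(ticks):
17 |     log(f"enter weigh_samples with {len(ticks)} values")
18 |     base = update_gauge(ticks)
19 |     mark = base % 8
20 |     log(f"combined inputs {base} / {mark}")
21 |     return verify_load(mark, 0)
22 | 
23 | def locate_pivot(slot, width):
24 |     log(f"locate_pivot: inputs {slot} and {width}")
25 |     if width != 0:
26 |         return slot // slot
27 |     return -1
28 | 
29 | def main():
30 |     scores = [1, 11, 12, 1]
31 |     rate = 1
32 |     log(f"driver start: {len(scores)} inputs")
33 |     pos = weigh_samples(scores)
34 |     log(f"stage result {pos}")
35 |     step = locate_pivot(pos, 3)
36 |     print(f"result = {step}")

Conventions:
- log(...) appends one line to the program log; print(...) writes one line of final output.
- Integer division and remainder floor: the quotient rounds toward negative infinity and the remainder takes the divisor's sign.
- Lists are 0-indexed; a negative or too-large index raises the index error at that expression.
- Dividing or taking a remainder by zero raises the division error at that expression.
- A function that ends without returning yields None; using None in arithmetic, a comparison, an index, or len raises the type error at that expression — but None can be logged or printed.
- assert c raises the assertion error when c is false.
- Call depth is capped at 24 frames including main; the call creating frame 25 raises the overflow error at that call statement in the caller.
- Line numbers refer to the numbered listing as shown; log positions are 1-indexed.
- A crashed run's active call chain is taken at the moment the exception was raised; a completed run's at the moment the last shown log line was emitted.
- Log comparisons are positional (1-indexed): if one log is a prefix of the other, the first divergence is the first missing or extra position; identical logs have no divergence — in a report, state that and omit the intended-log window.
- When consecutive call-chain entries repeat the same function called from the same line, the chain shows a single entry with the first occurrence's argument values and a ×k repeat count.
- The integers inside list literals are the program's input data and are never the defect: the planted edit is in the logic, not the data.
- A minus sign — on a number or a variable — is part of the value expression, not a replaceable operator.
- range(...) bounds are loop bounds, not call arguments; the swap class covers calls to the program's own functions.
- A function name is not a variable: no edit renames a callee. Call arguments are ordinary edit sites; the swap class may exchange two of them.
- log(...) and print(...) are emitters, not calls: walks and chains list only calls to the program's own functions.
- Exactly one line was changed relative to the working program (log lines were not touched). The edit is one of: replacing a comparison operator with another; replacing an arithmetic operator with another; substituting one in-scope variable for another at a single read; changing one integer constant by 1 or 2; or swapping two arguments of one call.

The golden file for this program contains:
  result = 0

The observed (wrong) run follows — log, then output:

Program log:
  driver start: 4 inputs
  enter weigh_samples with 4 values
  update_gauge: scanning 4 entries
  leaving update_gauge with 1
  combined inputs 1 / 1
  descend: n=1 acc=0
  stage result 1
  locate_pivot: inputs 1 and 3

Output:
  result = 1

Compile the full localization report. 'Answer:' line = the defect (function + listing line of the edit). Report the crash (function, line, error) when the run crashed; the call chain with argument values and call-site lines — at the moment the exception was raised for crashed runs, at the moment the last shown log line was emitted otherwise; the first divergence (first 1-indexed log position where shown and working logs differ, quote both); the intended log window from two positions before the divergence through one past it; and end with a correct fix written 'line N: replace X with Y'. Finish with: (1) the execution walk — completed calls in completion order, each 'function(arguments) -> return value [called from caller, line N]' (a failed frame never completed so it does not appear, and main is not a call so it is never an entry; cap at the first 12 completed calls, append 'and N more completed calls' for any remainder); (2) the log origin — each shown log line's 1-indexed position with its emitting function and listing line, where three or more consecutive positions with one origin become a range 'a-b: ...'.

Answer: the defect is in locate_pivot at line 26.
Key fact: Log streams are identical — the defect surfaces only in the printed output.
Call chain: main -> locate_pivot(1, 3) (called at line 35).
First divergence: there is none — every log position agrees.
Execution walk:
  update_gauge([1, 11, 12, 1]) -> 1  [called from weigh_samples, line 18]
  verify_load(-1, 1) -> 1  [called from verify_load, line 5]
  verify_load(1, 0) -> 1  [called from weigh_samples, line 21]
  weigh_samples([1, 11, 12, 1]) -> 1  [called from main, line 33]
  locate_pivot(1, 3) -> 1  [called from main, line 35]
Log origins:
  1: emitted by main (line 32)
  2: emitted by weigh_samples (line 17)
  3: emitted by update_gauge (line 8)
  4: emitted by update_gauge (line 13)
  5: emitted by weigh_samples (line 20)
  6: emitted by verify_load (line 4)
  7: emitted by main (line 34)
  8: emitted by locate_pivot (line 24)
A correct fix: line 26: replace `slot // slot` with `slot // width`.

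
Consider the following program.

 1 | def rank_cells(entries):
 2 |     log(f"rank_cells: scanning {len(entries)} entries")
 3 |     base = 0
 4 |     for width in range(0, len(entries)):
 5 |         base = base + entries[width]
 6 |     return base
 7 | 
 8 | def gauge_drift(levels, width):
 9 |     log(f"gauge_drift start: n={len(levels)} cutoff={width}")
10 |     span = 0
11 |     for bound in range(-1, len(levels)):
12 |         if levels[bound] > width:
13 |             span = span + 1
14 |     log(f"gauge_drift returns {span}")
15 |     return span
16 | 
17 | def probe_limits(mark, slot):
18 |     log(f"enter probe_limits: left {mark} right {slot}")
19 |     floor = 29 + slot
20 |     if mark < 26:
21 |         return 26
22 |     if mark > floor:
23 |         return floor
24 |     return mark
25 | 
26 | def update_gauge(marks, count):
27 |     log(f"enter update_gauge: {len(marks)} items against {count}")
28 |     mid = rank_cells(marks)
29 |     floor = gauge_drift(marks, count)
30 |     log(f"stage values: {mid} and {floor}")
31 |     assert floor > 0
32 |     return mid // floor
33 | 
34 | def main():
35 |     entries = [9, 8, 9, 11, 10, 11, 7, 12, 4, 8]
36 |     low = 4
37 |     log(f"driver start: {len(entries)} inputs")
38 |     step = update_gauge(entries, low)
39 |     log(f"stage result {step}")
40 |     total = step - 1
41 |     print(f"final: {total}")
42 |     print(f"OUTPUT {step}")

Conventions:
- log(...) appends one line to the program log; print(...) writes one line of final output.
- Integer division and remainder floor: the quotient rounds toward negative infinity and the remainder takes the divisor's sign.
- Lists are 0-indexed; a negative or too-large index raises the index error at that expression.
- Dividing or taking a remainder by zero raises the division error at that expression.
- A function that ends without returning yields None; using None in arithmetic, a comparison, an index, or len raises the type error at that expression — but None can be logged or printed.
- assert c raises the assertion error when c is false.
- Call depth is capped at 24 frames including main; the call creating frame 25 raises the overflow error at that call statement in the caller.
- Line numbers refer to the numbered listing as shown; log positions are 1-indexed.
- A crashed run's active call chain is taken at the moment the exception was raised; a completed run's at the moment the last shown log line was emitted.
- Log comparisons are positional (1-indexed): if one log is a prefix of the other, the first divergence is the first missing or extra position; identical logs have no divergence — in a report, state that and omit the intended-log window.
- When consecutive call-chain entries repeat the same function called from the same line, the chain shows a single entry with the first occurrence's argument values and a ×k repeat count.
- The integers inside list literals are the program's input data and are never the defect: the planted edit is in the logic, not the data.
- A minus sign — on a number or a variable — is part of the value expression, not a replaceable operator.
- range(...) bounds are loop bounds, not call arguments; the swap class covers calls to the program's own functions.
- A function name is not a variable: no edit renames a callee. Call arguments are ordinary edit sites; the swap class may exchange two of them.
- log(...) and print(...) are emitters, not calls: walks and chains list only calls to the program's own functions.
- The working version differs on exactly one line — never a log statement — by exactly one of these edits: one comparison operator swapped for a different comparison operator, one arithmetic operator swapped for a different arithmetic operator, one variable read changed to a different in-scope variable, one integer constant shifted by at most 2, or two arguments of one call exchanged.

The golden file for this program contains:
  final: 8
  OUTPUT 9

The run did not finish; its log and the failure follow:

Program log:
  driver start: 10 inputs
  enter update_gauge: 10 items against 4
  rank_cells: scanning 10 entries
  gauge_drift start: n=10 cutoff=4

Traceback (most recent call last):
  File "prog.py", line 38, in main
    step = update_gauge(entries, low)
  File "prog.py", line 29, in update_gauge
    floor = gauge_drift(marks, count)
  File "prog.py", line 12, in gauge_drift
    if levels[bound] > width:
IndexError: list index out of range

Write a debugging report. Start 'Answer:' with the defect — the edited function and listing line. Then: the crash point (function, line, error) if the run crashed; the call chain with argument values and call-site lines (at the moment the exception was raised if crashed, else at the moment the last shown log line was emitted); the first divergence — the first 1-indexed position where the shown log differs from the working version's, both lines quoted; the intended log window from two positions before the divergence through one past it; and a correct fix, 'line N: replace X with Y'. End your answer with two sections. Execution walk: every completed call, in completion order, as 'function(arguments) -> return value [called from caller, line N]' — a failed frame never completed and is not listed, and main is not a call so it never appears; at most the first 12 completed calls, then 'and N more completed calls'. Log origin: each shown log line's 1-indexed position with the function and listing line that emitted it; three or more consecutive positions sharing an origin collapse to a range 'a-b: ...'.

Answer: the defect is in gauge_drift at line 11.
Core observation: The log ends early — 4 lines, where the working version next logs 'gauge_drift returns 9'.
Crash: gauge_drift, line 12, IndexError.
Call chain: main -> update_gauge([9, 8, 9, 11, 10, 11, 7, 12, 4, 8], 4) (called at line 38) -> gauge_drift([9, 8, 9, 11, 10, 11, 7, 12, 4, 8], 4) (called at line 29).
First divergence: position 5; the shown log stops at 4 lines while the working version next logs 'gauge_drift returns 9'.
Intended log window:
  3: rank_cells: scanning 10 entries
  4: gauge_drift start: n=10 cutoff=4
  5: gauge_drift returns 9
  6: stage values: 89 and 9
Execution walk:
  rank_cells([9, 8, 9, 11, 10, 11, 7, 12, 4, 8]) -> 89  [called from update_gauge, line 28]
Log line origins:
  1: logged in main at line 37
  2: logged in update_gauge at line 27
  3: logged in rank_cells at line 2
  4: logged in gauge_drift at line 9
A correct fix: line 11: replace `-1` with `0`.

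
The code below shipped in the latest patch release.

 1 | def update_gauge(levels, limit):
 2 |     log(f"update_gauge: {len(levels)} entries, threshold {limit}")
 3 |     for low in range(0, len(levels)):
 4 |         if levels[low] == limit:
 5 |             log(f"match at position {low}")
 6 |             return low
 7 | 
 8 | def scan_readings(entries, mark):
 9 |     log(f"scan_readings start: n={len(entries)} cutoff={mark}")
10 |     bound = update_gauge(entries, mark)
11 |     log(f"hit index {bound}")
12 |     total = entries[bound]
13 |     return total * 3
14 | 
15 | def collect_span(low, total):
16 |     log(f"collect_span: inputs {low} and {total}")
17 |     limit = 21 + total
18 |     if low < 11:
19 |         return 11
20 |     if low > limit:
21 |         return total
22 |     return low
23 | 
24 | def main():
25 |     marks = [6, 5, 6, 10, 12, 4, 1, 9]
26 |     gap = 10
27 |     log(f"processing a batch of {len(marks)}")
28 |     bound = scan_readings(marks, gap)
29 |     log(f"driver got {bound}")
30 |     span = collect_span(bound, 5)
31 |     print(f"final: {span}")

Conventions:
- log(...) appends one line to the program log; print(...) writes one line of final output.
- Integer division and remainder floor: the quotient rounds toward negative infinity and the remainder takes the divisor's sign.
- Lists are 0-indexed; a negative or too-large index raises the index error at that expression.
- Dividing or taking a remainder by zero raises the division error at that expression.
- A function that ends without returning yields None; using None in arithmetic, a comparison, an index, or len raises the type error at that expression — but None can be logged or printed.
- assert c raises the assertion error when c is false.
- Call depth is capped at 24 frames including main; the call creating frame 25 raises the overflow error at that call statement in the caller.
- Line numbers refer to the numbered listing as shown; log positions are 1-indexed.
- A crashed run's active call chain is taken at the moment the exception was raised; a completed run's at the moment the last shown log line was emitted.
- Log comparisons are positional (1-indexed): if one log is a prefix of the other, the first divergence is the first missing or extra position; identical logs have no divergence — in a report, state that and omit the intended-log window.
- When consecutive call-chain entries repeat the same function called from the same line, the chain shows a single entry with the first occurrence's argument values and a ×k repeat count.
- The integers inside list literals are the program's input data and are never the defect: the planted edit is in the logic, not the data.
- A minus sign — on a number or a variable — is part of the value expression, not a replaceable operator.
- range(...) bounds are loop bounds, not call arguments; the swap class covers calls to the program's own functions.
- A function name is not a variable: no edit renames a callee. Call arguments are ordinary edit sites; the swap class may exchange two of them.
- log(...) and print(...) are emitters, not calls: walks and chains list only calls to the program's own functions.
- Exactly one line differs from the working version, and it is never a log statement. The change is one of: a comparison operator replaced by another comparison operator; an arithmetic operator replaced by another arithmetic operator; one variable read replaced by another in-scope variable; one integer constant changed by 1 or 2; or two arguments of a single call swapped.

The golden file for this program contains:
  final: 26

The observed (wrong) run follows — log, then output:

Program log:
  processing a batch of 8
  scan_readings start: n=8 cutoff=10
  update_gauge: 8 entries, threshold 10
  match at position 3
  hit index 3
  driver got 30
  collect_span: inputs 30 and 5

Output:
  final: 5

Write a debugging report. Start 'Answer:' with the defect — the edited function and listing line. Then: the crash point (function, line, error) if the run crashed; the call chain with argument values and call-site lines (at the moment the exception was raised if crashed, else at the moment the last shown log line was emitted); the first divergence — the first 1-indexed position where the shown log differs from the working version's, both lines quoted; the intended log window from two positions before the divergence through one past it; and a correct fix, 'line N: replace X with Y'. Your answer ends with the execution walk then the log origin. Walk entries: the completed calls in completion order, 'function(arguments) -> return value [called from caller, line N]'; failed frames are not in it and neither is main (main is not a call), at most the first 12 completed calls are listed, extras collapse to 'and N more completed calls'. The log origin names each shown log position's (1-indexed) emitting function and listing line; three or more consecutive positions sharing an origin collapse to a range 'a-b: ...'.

Answer: the defect is in collect_span at line 21.
Core observation: Every logged value matches the working version; the printed result is what differs.
Call chain: main -> collect_span(30, 5) (called at line 30).
First divergence: there is none — every log position agrees.
Execution walk:
  update_gauge([6, 5, 6, 10, 12, 4, 1, 9], 10) -> 3  [called from scan_readings, line 10]
  scan_readings([6, 5, 6, 10, 12, 4, 1, 9], 10) -> 30  [called from main, line 28]
  collect_span(30, 5) -> 5  [called from main, line 30]
Origin of each log line:
  1: from main, line 27
  2: from scan_readings, line 9
  3: from update_gauge, line 2
  4: from update_gauge, line 5
  5: from scan_readings, line 11
  6: from main, line 29
  7: from collect_span, line 16
A correct fix: line 21: replace `total` with `limit`.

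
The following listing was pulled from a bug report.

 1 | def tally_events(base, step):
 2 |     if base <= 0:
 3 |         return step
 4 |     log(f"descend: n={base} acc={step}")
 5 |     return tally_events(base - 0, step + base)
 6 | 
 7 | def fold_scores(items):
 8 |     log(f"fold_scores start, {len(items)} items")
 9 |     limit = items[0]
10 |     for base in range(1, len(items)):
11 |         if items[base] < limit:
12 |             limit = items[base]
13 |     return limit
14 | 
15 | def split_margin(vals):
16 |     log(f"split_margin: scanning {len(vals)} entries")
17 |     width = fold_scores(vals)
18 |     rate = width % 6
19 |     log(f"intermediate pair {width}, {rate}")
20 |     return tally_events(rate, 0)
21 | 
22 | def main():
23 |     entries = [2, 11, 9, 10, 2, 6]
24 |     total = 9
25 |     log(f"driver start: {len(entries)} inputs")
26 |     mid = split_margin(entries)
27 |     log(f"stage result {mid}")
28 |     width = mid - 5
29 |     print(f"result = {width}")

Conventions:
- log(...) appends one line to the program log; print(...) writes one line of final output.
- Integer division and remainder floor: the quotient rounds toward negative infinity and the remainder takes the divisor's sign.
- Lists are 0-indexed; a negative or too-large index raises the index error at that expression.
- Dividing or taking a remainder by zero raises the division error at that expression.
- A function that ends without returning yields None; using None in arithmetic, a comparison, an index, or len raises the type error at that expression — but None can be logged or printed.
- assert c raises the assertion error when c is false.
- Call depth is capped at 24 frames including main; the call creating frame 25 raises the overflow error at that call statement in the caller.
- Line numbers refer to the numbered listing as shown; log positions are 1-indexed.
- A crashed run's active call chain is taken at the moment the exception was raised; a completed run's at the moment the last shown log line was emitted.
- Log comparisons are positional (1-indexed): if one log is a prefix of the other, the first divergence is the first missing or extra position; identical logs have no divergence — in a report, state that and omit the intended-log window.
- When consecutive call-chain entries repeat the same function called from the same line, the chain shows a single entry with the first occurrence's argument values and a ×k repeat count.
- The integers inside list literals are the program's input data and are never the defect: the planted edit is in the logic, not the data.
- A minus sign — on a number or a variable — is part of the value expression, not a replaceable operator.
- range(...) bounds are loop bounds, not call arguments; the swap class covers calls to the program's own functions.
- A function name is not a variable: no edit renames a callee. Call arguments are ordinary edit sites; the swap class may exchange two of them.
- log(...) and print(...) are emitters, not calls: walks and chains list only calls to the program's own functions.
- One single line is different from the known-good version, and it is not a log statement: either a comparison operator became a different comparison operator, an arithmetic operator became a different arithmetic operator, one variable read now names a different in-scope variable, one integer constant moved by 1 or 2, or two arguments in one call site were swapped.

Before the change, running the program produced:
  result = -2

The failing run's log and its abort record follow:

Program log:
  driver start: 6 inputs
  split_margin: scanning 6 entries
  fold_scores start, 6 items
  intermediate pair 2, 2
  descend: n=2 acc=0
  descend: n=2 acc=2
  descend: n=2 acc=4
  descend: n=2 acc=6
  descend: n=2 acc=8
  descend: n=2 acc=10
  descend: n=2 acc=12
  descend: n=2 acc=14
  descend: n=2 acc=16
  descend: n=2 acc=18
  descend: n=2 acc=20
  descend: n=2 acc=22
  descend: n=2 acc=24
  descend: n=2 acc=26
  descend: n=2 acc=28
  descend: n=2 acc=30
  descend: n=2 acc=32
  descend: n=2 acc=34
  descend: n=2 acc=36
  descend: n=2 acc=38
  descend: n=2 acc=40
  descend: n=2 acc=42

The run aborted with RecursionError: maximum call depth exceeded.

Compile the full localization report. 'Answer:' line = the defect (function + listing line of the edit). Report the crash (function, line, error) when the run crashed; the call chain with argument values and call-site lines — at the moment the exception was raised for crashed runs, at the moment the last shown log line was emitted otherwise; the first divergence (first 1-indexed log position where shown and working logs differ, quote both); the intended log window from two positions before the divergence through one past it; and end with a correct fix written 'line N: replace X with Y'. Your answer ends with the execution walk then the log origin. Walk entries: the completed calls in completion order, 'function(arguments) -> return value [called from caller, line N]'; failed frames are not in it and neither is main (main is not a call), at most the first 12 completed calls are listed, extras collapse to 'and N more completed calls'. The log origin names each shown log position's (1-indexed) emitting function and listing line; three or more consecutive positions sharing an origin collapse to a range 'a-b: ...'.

Answer: the defect is in tally_events at line 5.
The tell: The log first diverges at position 6: the faulty run prints 'descend: n=2 acc=2' where the working version prints 'descend: n=1 acc=2'.
Crash: tally_events, line 5, RecursionError.
Call chain: main -> split_margin([2, 11, 9, 10, 2, 6]) (called at line 26) -> tally_events(2, 0) (called at line 20) -> tally_events(2, 2) (called at line 5) ×21.
First divergence: position 6 — the shown line 'descend: n=2 acc=2' should read 'descend: n=1 acc=2'.
Intended log window:
  4: intermediate pair 2, 2
  5: descend: n=2 acc=0
  6: descend: n=1 acc=2
  7: stage result 3
Execution walk:
  fold_scores([2, 11, 9, 10, 2, 6]) -> 2  [called from split_margin, line 17]
Log line origins:
  1: emitted by main (line 25)
  2: emitted by split_margin (line 16)
  3: emitted by fold_scores (line 8)
  4: emitted by split_margin (line 19)
  5-26: emitted by tally_events (line 4)
A correct fix: line 5: replace `0` with `1`.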